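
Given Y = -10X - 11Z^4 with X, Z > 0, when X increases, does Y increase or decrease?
Y decreases

Taking the partial derivative:
∂Y/∂X = -10

∂Y/∂X = -10 < 0 (assuming positive values)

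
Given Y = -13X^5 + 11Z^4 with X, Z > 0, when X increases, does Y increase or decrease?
Y decreases

Taking the partial derivative:
∂Y/∂X = -65X^4

∂Y/∂X = -65X^4 < 0 (assuming positive values)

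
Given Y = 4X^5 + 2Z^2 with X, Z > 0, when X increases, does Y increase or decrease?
Y increases

Taking the partial derivative:
∂Y/∂X = 20X^4

∂Y/∂X = 20X^4 > 0 (assuming positive values)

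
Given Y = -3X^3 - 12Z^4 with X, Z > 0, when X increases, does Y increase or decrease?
Y decreases

Taking the partial derivative:
∂Y/∂X = -9X^2

∂Y/∂X = -9X^2 < 0 (assuming positive values)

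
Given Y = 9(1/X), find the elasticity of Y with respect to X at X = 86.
Elasticity = -1

Elasticity = (dY/dX) · (X/Y)

dY/dX = -9/X²
At X = 86: dY/dX = -9/7396, Y = 9/86

Elasticity = (-9/7396) · (86 / (9/86)) = -1

Interpretation: for a small percentage change in X, the percentage change in Y is approximately -1.00 times as large.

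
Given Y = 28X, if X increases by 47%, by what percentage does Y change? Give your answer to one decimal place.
47.0%

For Y = 28X:
If X → X(1 + 0.47)
Then Y → Y · (1 + 0.47)^1
     = Y · 1.4700

Percentage change = ((1 + 0.47)^1 − 1) × 100% = 47.0%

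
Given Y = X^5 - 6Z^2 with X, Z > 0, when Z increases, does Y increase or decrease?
Y decreases

Taking the partial derivative:
∂Y/∂Z = -12Z

∂Y/∂Z = -12Z < 0 (assuming positive values)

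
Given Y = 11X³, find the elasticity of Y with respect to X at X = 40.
Elasticity = 3

Elasticity = (dY/dX) · (X/Y)

dY/dX = 33·X²
At X = 40: dY/dX = 52800, Y = 704000

Elasticity = 52800 · (40 / 704000) = 3

Interpretation: for a small percentage change in X, the percentage change in Y is approximately 3.00 times as large.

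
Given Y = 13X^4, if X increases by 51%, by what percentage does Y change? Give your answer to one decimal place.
419.9%

For Y = 13X^4:
If X → X(1 + 0.51)
Then Y → Y · (1 + 0.51)^4
     ≈ Y · 5.1989

Percentage change = ((1 + 0.51)^4 − 1) × 100% ≈ 419.9%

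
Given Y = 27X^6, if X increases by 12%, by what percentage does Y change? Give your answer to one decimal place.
97.4%

For Y = 27X^6:
If X → X(1 + 0.12)
Then Y → Y · (1 + 0.12)^6
     ≈ Y · 1.9738

Percentage change = ((1 + 0.12)^6 − 1) × 100% ≈ 97.4%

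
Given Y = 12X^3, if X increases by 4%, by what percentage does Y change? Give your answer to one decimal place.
12.5%

For Y = 12X^3:
If X → X(1 + 0.04)
Then Y → Y · (1 + 0.04)^3
     ≈ Y · 1.1249

Percentage change = ((1 + 0.04)^3 − 1) × 100% ≈ 12.5%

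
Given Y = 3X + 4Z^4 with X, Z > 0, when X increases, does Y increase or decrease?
Y increases

Taking the partial derivative:
∂Y/∂X = 3

∂Y/∂X = 3 > 0 (assuming positive values)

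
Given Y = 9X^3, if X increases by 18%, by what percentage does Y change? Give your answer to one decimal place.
64.3%

For Y = 9X^3:
If X → X(1 + 0.18)
Then Y → Y · (1 + 0.18)^3
     ≈ Y · 1.6430

Percentage change = ((1 + 0.18)^3 − 1) × 100% ≈ 64.3%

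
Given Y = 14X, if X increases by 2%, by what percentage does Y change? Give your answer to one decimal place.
2.0%

For Y = 14X:
If X → X(1 + 0.02)
Then Y → Y · (1 + 0.02)^1
     = Y · 1.0200

Percentage change = ((1 + 0.02)^1 − 1) × 100% = 2.0%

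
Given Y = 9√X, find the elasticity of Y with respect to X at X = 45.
Elasticity = 1/2

Elasticity = (dY/dX) · (X/Y)

dY/dX = 9/(2·√X)
At X = 45: dY/dX = 3·√5/10, Y = 27·√5

Elasticity = (3·√5/10) · (45 / (27·√5)) = 1/2

Interpretation: for a small percentage change in X, the percentage change in Y is approximately 0.50 times as large.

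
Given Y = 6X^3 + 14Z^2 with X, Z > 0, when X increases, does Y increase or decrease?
Y increases

Taking the partial derivative:
∂Y/∂X = 18X^2

∂Y/∂X = 18X^2 > 0 (assuming positive values)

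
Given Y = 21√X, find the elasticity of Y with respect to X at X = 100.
Elasticity = 1/2

Elasticity = (dY/dX) · (X/Y)

dY/dX = 21/(2·√X)
At X = 100: dY/dX = 21/20, Y = 210

Elasticity = (21/20) · (100 / 210) = 1/2

Interpretation: for a small percentage change in X, the percentage change in Y is approximately 0.50 times as large.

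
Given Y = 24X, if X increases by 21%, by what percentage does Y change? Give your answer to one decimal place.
21.0%

For Y = 24X:
If X → X(1 + 0.21)
Then Y → Y · (1 + 0.21)^1
     = Y · 1.2100

Percentage change = ((1 + 0.21)^1 − 1) × 100% = 21.0%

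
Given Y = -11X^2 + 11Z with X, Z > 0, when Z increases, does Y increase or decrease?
Y increases

Taking the partial derivative:
∂Y/∂Z = 11

∂Y/∂Z = 11 > 0 (assuming positive values)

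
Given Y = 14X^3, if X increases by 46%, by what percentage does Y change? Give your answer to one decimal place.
211.2%

For Y = 14X^3:
If X → X(1 + 0.46)
Then Y → Y · (1 + 0.46)^3
     ≈ Y · 3.1121

Percentage change = ((1 + 0.46)^3 − 1) × 100% ≈ 211.2%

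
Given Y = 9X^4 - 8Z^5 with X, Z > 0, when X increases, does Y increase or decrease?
Y increases

Taking the partial derivative:
∂Y/∂X = 36X^3

∂Y/∂X = 36X^3 > 0 (assuming positive values)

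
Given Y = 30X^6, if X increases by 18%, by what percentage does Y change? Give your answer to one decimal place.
170.0%

For Y = 30X^6:
If X → X(1 + 0.18)
Then Y → Y · (1 + 0.18)^6
     ≈ Y · 2.6996

Percentage change = ((1 + 0.18)^6 − 1) × 100% ≈ 170.0%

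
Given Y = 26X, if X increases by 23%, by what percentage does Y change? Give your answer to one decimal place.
23.0%

For Y = 26X:
If X → X(1 + 0.23)
Then Y → Y · (1 + 0.23)^1
     = Y · 1.2300

Percentage change = ((1 + 0.23)^1 − 1) × 100% = 23.0%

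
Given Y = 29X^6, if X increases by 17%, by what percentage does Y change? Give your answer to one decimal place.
156.5%

For Y = 29X^6:
If X → X(1 + 0.17)
Then Y → Y · (1 + 0.17)^6
     ≈ Y · 2.5652

Percentage change = ((1 + 0.17)^6 − 1) × 100% ≈ 156.5%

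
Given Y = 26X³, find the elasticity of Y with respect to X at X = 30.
Elasticity = 3

Elasticity = (dY/dX) · (X/Y)

dY/dX = 78·X²
At X = 30: dY/dX = 70200, Y = 702000

Elasticity = 70200 · (30 / 702000) = 3

Interpretation: for a small percentage change in X, the percentage change in Y is approximately 3.00 times as large.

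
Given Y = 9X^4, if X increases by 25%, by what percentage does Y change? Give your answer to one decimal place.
144.1%

For Y = 9X^4:
If X → X(1 + 0.25)
Then Y → Y · (1 + 0.25)^4
     ≈ Y · 2.4414

Percentage change = ((1 + 0.25)^4 − 1) × 100% ≈ 144.1%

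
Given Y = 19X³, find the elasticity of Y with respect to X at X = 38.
Elasticity = 3

Elasticity = (dY/dX) · (X/Y)

dY/dX = 57·X²
At X = 38: dY/dX = 82308, Y = 1042568

Elasticity = 82308 · (38 / 1042568) = 3

Interpretation: for a small percentage change in X, the percentage change in Y is approximately 3.00 times as large.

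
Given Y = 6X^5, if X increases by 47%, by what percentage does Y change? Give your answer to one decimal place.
586.4%

For Y = 6X^5:
If X → X(1 + 0.47)
Then Y → Y · (1 + 0.47)^5
     ≈ Y · 6.8641

Percentage change = ((1 + 0.47)^5 − 1) × 100% ≈ 586.4%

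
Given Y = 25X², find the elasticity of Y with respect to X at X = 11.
Elasticity = 2

Elasticity = (dY/dX) · (X/Y)

dY/dX = 50·X
At X = 11: dY/dX = 550, Y = 3025

Elasticity = 550 · (11 / 3025) = 2

Interpretation: for a small percentage change in X, the percentage change in Y is approximately 2.00 times as large.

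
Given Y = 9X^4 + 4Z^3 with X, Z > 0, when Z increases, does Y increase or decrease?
Y increases

Taking the partial derivative:
∂Y/∂Z = 12Z^2

∂Y/∂Z = 12Z^2 > 0 (assuming positive values)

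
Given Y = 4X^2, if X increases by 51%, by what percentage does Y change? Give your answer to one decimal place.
128.0%

For Y = 4X^2:
If X → X(1 + 0.51)
Then Y → Y · (1 + 0.51)^2
     = Y · 2.2801

Percentage change = ((1 + 0.51)^2 − 1) × 100% ≈ 128.0%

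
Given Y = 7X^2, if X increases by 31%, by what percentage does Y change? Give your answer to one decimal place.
71.6%

For Y = 7X^2:
If X → X(1 + 0.31)
Then Y → Y · (1 + 0.31)^2
     = Y · 1.7161

Percentage change = ((1 + 0.31)^2 − 1) × 100% ≈ 71.6%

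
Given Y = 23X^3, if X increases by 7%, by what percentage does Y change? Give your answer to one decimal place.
22.5%

For Y = 23X^3:
If X → X(1 + 0.07)
Then Y → Y · (1 + 0.07)^3
     ≈ Y · 1.2250

Percentage change = ((1 + 0.07)^3 − 1) × 100% ≈ 22.5%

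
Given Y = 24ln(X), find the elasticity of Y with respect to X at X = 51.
Elasticity = 1/ln(51) ≈ 0.2543

Elasticity = (dY/dX) · (X/Y)

dY/dX = 24/X
At X = 51: dY/dX = 8/17, Y = 24·ln(51)

Elasticity = (8/17) · (51 / (24·ln(51))) = 1/ln(51) ≈ 0.2543

Interpretation: for a small percentage change in X, the percentage change in Y is approximately 0.25 times as large.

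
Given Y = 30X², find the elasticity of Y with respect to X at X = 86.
Elasticity = 2

Elasticity = (dY/dX) · (X/Y)

dY/dX = 60·X
At X = 86: dY/dX = 5160, Y = 221880

Elasticity = 5160 · (86 / 221880) = 2

Interpretation: for a small percentage change in X, the percentage change in Y is approximately 2.00 times as large.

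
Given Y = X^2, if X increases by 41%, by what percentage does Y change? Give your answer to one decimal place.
98.8%

For Y = X^2:
If X → X(1 + 0.41)
Then Y → Y · (1 + 0.41)^2
     = Y · 1.9881

Percentage change = ((1 + 0.41)^2 − 1) × 100% ≈ 98.8%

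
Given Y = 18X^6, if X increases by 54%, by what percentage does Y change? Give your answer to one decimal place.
1233.9%

For Y = 18X^6:
If X → X(1 + 0.54)
Then Y → Y · (1 + 0.54)^6
     ≈ Y · 13.3390

Percentage change = ((1 + 0.54)^6 − 1) × 100% ≈ 1233.9%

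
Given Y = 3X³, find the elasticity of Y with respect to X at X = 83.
Elasticity = 3

Elasticity = (dY/dX) · (X/Y)

dY/dX = 9·X²
At X = 83: dY/dX = 62001, Y = 1715361

Elasticity = 62001 · (83 / 1715361) = 3

Interpretation: for a small percentage change in X, the percentage change in Y is approximately 3.00 times as large.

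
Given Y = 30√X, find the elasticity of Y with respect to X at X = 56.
Elasticity = 1/2

Elasticity = (dY/dX) · (X/Y)

dY/dX = 15/√X
At X = 56: dY/dX = 15·√14/28, Y = 60·√14

Elasticity = (15·√14/28) · (56 / (60·√14)) = 1/2

Interpretation: for a small percentage change in X, the percentage change in Y is approximately 0.50 times as large.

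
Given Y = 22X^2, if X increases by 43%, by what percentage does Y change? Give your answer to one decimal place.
104.5%

For Y = 22X^2:
If X → X(1 + 0.43)
Then Y → Y · (1 + 0.43)^2
     = Y · 2.0449

Percentage change = ((1 + 0.43)^2 − 1) × 100% ≈ 104.5%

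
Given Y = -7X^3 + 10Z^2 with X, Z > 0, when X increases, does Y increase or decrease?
Y decreases

Taking the partial derivative:
∂Y/∂X = -21X^2

∂Y/∂X = -21X^2 < 0 (assuming positive values)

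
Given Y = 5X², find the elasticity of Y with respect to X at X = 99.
Elasticity = 2

Elasticity = (dY/dX) · (X/Y)

dY/dX = 10·X
At X = 99: dY/dX = 990, Y = 49005

Elasticity = 990 · (99 / 49005) = 2

Interpretation: for a small percentage change in X, the percentage change in Y is approximately 2.00 times as large.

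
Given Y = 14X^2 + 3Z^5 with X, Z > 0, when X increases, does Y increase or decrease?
Y increases

Taking the partial derivative:
∂Y/∂X = 28X

∂Y/∂X = 28X > 0 (assuming positive values)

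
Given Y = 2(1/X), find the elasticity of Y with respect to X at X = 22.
Elasticity = -1

Elasticity = (dY/dX) · (X/Y)

dY/dX = -2/X²
At X = 22: dY/dX = -1/242, Y = 1/11

Elasticity = (-1/242) · (22 / (1/11)) = -1

Interpretation: for a small percentage change in X, the percentage change in Y is approximately -1.00 times as large.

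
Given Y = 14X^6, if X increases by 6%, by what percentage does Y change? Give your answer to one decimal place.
41.9%

For Y = 14X^6:
If X → X(1 + 0.06)
Then Y → Y · (1 + 0.06)^6
     ≈ Y · 1.4185

Percentage change = ((1 + 0.06)^6 − 1) × 100% ≈ 41.9%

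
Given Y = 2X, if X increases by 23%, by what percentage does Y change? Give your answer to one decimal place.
23.0%

For Y = 2X:
If X → X(1 + 0.23)
Then Y → Y · (1 + 0.23)^1
     = Y · 1.2300

Percentage change = ((1 + 0.23)^1 − 1) × 100% = 23.0%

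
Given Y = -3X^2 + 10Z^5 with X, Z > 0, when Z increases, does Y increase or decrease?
Y increases

Taking the partial derivative:
∂Y/∂Z = 50Z^4

∂Y/∂Z = 50Z^4 > 0 (assuming positive values)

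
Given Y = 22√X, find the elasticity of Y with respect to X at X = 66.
Elasticity = 1/2

Elasticity = (dY/dX) · (X/Y)

dY/dX = 11/√X
At X = 66: dY/dX = √66/6, Y = 22·√66

Elasticity = (√66/6) · (66 / (22·√66)) = 1/2

Interpretation: for a small percentage change in X, the percentage change in Y is approximately 0.50 times as large.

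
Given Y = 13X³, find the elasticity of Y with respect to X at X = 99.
Elasticity = 3

Elasticity = (dY/dX) · (X/Y)

dY/dX = 39·X²
At X = 99: dY/dX = 382239, Y = 12613887

Elasticity = 382239 · (99 / 12613887) = 3

Interpretation: for a small percentage change in X, the percentage change in Y is approximately 3.00 times as large.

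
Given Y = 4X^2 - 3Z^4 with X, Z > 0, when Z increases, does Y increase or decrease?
Y decreases

Taking the partial derivative:
∂Y/∂Z = -12Z^3

∂Y/∂Z = -12Z^3 < 0 (assuming positive values)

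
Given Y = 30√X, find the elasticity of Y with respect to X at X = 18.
Elasticity = 1/2

Elasticity = (dY/dX) · (X/Y)

dY/dX = 15/√X
At X = 18: dY/dX = 5·√2/2, Y = 90·√2

Elasticity = (5·√2/2) · (18 / (90·√2)) = 1/2

Interpretation: for a small percentage change in X, the percentage change in Y is approximately 0.50 times as large.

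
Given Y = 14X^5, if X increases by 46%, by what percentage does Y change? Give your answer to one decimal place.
563.4%

For Y = 14X^5:
If X → X(1 + 0.46)
Then Y → Y · (1 + 0.46)^5
     ≈ Y · 6.6338

Percentage change = ((1 + 0.46)^5 − 1) × 100% ≈ 563.4%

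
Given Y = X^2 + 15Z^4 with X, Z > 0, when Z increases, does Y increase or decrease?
Y increases

Taking the partial derivative:
∂Y/∂Z = 60Z^3

∂Y/∂Z = 60Z^3 > 0 (assuming positive values)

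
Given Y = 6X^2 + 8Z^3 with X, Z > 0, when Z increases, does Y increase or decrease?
Y increases

Taking the partial derivative:
∂Y/∂Z = 24Z^2

∂Y/∂Z = 24Z^2 > 0 (assuming positive values)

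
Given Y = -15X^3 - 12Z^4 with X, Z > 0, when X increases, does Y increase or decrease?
Y decreases

Taking the partial derivative:
∂Y/∂X = -45X^2

∂Y/∂X = -45X^2 < 0 (assuming positive values)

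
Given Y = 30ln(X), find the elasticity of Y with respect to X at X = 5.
Elasticity = 1/ln(5) ≈ 0.6213

Elasticity = (dY/dX) · (X/Y)

dY/dX = 30/X
At X = 5: dY/dX = 6, Y = 30·ln(5)

Elasticity = 6 · (5 / (30·ln(5))) = 1/ln(5) ≈ 0.6213

Interpretation: for a small percentage change in X, the percentage change in Y is approximately 0.62 times as large.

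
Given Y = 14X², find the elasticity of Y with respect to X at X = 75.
Elasticity = 2

Elasticity = (dY/dX) · (X/Y)

dY/dX = 28·X
At X = 75: dY/dX = 2100, Y = 78750

Elasticity = 2100 · (75 / 78750) = 2

Interpretation: for a small percentage change in X, the percentage change in Y is approximately 2.00 times as large.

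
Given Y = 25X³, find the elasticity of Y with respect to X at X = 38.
Elasticity = 3

Elasticity = (dY/dX) · (X/Y)

dY/dX = 75·X²
At X = 38: dY/dX = 108300, Y = 1371800

Elasticity = 108300 · (38 / 1371800) = 3

Interpretation: for a small percentage change in X, the percentage change in Y is approximately 3.00 times as large.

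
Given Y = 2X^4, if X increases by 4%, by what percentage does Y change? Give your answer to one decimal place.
17.0%

For Y = 2X^4:
If X → X(1 + 0.04)
Then Y → Y · (1 + 0.04)^4
     ≈ Y · 1.1699

Percentage change = ((1 + 0.04)^4 − 1) × 100% ≈ 17.0%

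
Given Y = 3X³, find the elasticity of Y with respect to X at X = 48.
Elasticity = 3

Elasticity = (dY/dX) · (X/Y)

dY/dX = 9·X²
At X = 48: dY/dX = 20736, Y = 331776

Elasticity = 20736 · (48 / 331776) = 3

Interpretation: for a small percentage change in X, the percentage change in Y is approximately 3.00 times as large.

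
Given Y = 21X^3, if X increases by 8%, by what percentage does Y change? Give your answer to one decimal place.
26.0%

For Y = 21X^3:
If X → X(1 + 0.08)
Then Y → Y · (1 + 0.08)^3
     ≈ Y · 1.2597

Percentage change = ((1 + 0.08)^3 − 1) × 100% ≈ 26.0%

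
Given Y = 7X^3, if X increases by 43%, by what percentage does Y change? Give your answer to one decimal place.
192.4%

For Y = 7X^3:
If X → X(1 + 0.43)
Then Y → Y · (1 + 0.43)^3
     ≈ Y · 2.9242

Percentage change = ((1 + 0.43)^3 − 1) × 100% ≈ 192.4%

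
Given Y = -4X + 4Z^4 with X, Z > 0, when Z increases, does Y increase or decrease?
Y increases

Taking the partial derivative:
∂Y/∂Z = 16Z^3

∂Y/∂Z = 16Z^3 > 0 (assuming positive values)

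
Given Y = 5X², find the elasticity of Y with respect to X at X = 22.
Elasticity = 2

Elasticity = (dY/dX) · (X/Y)

dY/dX = 10·X
At X = 22: dY/dX = 220, Y = 2420

Elasticity = 220 · (22 / 2420) = 2

Interpretation: for a small percentage change in X, the percentage change in Y is approximately 2.00 times as large.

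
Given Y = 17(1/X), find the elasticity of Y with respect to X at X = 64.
Elasticity = -1

Elasticity = (dY/dX) · (X/Y)

dY/dX = -17/X²
At X = 64: dY/dX = -17/4096, Y = 17/64

Elasticity = (-17/4096) · (64 / (17/64)) = -1

Interpretation: for a small percentage change in X, the percentage change in Y is approximately -1.00 times as large.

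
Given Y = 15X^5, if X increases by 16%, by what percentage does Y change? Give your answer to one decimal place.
110.0%

For Y = 15X^5:
If X → X(1 + 0.16)
Then Y → Y · (1 + 0.16)^5
     ≈ Y · 2.1003

Percentage change = ((1 + 0.16)^5 − 1) × 100% ≈ 110.0%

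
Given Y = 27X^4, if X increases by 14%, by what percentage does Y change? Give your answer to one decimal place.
68.9%

For Y = 27X^4:
If X → X(1 + 0.14)
Then Y → Y · (1 + 0.14)^4
     ≈ Y · 1.6890

Percentage change = ((1 + 0.14)^4 − 1) × 100% ≈ 68.9%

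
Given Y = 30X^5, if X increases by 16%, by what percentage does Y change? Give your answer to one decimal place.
110.0%

For Y = 30X^5:
If X → X(1 + 0.16)
Then Y → Y · (1 + 0.16)^5
     ≈ Y · 2.1003

Percentage change = ((1 + 0.16)^5 − 1) × 100% ≈ 110.0%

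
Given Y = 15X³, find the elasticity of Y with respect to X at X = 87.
Elasticity = 3

Elasticity = (dY/dX) · (X/Y)

dY/dX = 45·X²
At X = 87: dY/dX = 340605, Y = 9877545

Elasticity = 340605 · (87 / 9877545) = 3

Interpretation: for a small percentage change in X, the percentage change in Y is approximately 3.00 times as large.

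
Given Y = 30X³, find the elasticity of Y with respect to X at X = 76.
Elasticity = 3

Elasticity = (dY/dX) · (X/Y)

dY/dX = 90·X²
At X = 76: dY/dX = 519840, Y = 13169280

Elasticity = 519840 · (76 / 13169280) = 3

Interpretation: for a small percentage change in X, the percentage change in Y is approximately 3.00 times as large.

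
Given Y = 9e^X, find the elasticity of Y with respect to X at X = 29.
Elasticity = 29

Elasticity = (dY/dX) · (X/Y)

dY/dX = 9·e^X
At X = 29: dY/dX = 9·e^29, Y = 9·e^29

Elasticity = (9·e^29) · (29 / (9·e^29)) = 29

Interpretation: for a small percentage change in X, the percentage change in Y is approximately 29.00 times as large.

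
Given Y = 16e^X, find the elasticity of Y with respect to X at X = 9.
Elasticity = 9

Elasticity = (dY/dX) · (X/Y)

dY/dX = 16·e^X
At X = 9: dY/dX = 16·e^9, Y = 16·e^9

Elasticity = (16·e^9) · (9 / (16·e^9)) = 9

Interpretation: for a small percentage change in X, the percentage change in Y is approximately 9.00 times as large.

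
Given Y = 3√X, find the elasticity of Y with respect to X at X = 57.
Elasticity = 1/2

Elasticity = (dY/dX) · (X/Y)

dY/dX = 3/(2·√X)
At X = 57: dY/dX = √57/38, Y = 3·√57

Elasticity = (√57/38) · (57 / (3·√57)) = 1/2

Interpretation: for a small percentage change in X, the percentage change in Y is approximately 0.50 times as large.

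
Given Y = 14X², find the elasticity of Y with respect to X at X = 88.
Elasticity = 2

Elasticity = (dY/dX) · (X/Y)

dY/dX = 28·X
At X = 88: dY/dX = 2464, Y = 108416

Elasticity = 2464 · (88 / 108416) = 2

Interpretation: for a small percentage change in X, the percentage change in Y is approximately 2.00 times as large.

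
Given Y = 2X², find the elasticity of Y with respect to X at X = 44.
Elasticity = 2

Elasticity = (dY/dX) · (X/Y)

dY/dX = 4·X
At X = 44: dY/dX = 176, Y = 3872

Elasticity = 176 · (44 / 3872) = 2

Interpretation: for a small percentage change in X, the percentage change in Y is approximately 2.00 times as large.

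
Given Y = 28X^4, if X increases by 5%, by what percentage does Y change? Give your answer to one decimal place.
21.6%

For Y = 28X^4:
If X → X(1 + 0.05)
Then Y → Y · (1 + 0.05)^4
     ≈ Y · 1.2155

Percentage change = ((1 + 0.05)^4 − 1) × 100% ≈ 21.6%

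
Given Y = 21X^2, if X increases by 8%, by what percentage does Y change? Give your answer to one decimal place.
16.6%

For Y = 21X^2:
If X → X(1 + 0.08)
Then Y → Y · (1 + 0.08)^2
     = Y · 1.1664

Percentage change = ((1 + 0.08)^2 − 1) × 100% ≈ 16.6%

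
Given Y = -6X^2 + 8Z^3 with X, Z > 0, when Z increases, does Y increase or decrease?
Y increases

Taking the partial derivative:
∂Y/∂Z = 24Z^2

∂Y/∂Z = 24Z^2 > 0 (assuming positive values)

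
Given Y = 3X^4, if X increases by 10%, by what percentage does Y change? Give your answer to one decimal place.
46.4%

For Y = 3X^4:
If X → X(1 + 0.1)
Then Y → Y · (1 + 0.1)^4
     = Y · 1.4641

Percentage change = ((1 + 0.1)^4 − 1) × 100% ≈ 46.4%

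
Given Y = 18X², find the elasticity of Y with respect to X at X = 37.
Elasticity = 2

Elasticity = (dY/dX) · (X/Y)

dY/dX = 36·X
At X = 37: dY/dX = 1332, Y = 24642

Elasticity = 1332 · (37 / 24642) = 2

Interpretation: for a small percentage change in X, the percentage change in Y is approximately 2.00 times as large.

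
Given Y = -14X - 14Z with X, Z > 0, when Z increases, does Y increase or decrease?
Y decreases

Taking the partial derivative:
∂Y/∂Z = -14

∂Y/∂Z = -14 < 0 (assuming positive values)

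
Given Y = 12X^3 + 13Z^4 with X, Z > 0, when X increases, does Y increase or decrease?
Y increases

Taking the partial derivative:
∂Y/∂X = 36X^2

∂Y/∂X = 36X^2 > 0 (assuming positive values)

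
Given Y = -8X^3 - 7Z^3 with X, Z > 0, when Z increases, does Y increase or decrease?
Y decreases

Taking the partial derivative:
∂Y/∂Z = -21Z^2

∂Y/∂Z = -21Z^2 < 0 (assuming positive values)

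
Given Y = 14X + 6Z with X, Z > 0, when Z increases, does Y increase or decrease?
Y increases

Taking the partial derivative:
∂Y/∂Z = 6

∂Y/∂Z = 6 > 0 (assuming positive values)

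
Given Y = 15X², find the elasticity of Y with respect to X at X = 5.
Elasticity = 2

Elasticity = (dY/dX) · (X/Y)

dY/dX = 30·X
At X = 5: dY/dX = 150, Y = 375

Elasticity = 150 · (5 / 375) = 2

Interpretation: for a small percentage change in X, the percentage change in Y is approximately 2.00 times as large.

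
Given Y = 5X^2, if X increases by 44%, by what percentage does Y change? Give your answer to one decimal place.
107.4%

For Y = 5X^2:
If X → X(1 + 0.44)
Then Y → Y · (1 + 0.44)^2
     = Y · 2.0736

Percentage change = ((1 + 0.44)^2 − 1) × 100% ≈ 107.4%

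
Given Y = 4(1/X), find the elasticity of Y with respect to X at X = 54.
Elasticity = -1

Elasticity = (dY/dX) · (X/Y)

dY/dX = -4/X²
At X = 54: dY/dX = -1/729, Y = 2/27

Elasticity = (-1/729) · (54 / (2/27)) = -1

Interpretation: for a small percentage change in X, the percentage change in Y is approximately -1.00 times as large.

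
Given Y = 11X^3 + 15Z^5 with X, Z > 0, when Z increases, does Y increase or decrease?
Y increases

Taking the partial derivative:
∂Y/∂Z = 75Z^4

∂Y/∂Z = 75Z^4 > 0 (assuming positive values)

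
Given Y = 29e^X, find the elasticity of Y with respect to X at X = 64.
Elasticity = 64

Elasticity = (dY/dX) · (X/Y)

dY/dX = 29·e^X
At X = 64: dY/dX = 29·e^64, Y = 29·e^64

Elasticity = (29·e^64) · (64 / (29·e^64)) = 64

Interpretation: for a small percentage change in X, the percentage change in Y is approximately 64.00 times as large.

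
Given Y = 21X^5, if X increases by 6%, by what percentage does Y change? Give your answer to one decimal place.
33.8%

For Y = 21X^5:
If X → X(1 + 0.06)
Then Y → Y · (1 + 0.06)^5
     ≈ Y · 1.3382

Percentage change = ((1 + 0.06)^5 − 1) × 100% ≈ 33.8%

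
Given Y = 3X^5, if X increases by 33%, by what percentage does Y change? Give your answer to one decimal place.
316.2%

For Y = 3X^5:
If X → X(1 + 0.33)
Then Y → Y · (1 + 0.33)^5
     ≈ Y · 4.1616

Percentage change = ((1 + 0.33)^5 − 1) × 100% ≈ 316.2%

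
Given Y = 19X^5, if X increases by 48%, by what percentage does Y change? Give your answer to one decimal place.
610.1%

For Y = 19X^5:
If X → X(1 + 0.48)
Then Y → Y · (1 + 0.48)^5
     ≈ Y · 7.1008

Percentage change = ((1 + 0.48)^5 − 1) × 100% ≈ 610.1%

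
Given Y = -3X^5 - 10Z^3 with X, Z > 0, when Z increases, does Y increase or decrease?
Y decreases

Taking the partial derivative:
∂Y/∂Z = -30Z^2

∂Y/∂Z = -30Z^2 < 0 (assuming positive values)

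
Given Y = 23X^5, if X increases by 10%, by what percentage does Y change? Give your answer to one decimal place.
61.1%

For Y = 23X^5:
If X → X(1 + 0.1)
Then Y → Y · (1 + 0.1)^5
     ≈ Y · 1.6105

Percentage change = ((1 + 0.1)^5 − 1) × 100% ≈ 61.1%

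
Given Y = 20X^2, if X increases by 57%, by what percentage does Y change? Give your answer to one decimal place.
146.5%

For Y = 20X^2:
If X → X(1 + 0.57)
Then Y → Y · (1 + 0.57)^2
     = Y · 2.4649

Percentage change = ((1 + 0.57)^2 − 1) × 100% ≈ 146.5%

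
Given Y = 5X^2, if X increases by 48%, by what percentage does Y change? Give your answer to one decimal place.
119.0%

For Y = 5X^2:
If X → X(1 + 0.48)
Then Y → Y · (1 + 0.48)^2
     = Y · 2.1904

Percentage change = ((1 + 0.48)^2 − 1) × 100% ≈ 119.0%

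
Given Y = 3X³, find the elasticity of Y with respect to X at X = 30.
Elasticity = 3

Elasticity = (dY/dX) · (X/Y)

dY/dX = 9·X²
At X = 30: dY/dX = 8100, Y = 81000

Elasticity = 8100 · (30 / 81000) = 3

Interpretation: for a small percentage change in X, the percentage change in Y is approximately 3.00 times as large.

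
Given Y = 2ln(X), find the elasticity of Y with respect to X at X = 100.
Elasticity = 1/ln(100) ≈ 0.2171

Elasticity = (dY/dX) · (X/Y)

dY/dX = 2/X
At X = 100: dY/dX = 1/50, Y = 2·ln(100)

Elasticity = (1/50) · (100 / (2·ln(100))) = 1/ln(100) ≈ 0.2171

Interpretation: for a small percentage change in X, the percentage change in Y is approximately 0.22 times as large.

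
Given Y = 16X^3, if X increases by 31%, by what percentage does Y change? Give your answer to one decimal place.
124.8%

For Y = 16X^3:
If X → X(1 + 0.31)
Then Y → Y · (1 + 0.31)^3
     ≈ Y · 2.2481

Percentage change = ((1 + 0.31)^3 − 1) × 100% ≈ 124.8%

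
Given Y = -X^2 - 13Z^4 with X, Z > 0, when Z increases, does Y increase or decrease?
Y decreases

Taking the partial derivative:
∂Y/∂Z = -52Z^3

∂Y/∂Z = -52Z^3 < 0 (assuming positive values)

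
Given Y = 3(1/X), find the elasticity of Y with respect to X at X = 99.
Elasticity = -1

Elasticity = (dY/dX) · (X/Y)

dY/dX = -3/X²
At X = 99: dY/dX = -1/3267, Y = 1/33

Elasticity = (-1/3267) · (99 / (1/33)) = -1

Interpretation: for a small percentage change in X, the percentage change in Y is approximately -1.00 times as large.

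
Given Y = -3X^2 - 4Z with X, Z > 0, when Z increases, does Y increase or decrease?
Y decreases

Taking the partial derivative:
∂Y/∂Z = -4

∂Y/∂Z = -4 < 0 (assuming positive values)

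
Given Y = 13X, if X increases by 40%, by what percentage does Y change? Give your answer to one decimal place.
40.0%

For Y = 13X:
If X → X(1 + 0.4)
Then Y → Y · (1 + 0.4)^1
     = Y · 1.4000

Percentage change = ((1 + 0.4)^1 − 1) × 100% = 40.0%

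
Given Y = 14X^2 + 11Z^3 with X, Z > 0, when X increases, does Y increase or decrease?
Y increases

Taking the partial derivative:
∂Y/∂X = 28X

∂Y/∂X = 28X > 0 (assuming positive values)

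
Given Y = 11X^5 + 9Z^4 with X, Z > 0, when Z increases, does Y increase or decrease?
Y increases

Taking the partial derivative:
∂Y/∂Z = 36Z^3

∂Y/∂Z = 36Z^3 > 0 (assuming positive values)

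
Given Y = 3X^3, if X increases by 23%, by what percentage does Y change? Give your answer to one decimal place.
86.1%

For Y = 3X^3:
If X → X(1 + 0.23)
Then Y → Y · (1 + 0.23)^3
     ≈ Y · 1.8609

Percentage change = ((1 + 0.23)^3 − 1) × 100% ≈ 86.1%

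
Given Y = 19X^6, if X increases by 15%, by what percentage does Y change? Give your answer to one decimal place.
131.3%

For Y = 19X^6:
If X → X(1 + 0.15)
Then Y → Y · (1 + 0.15)^6
     ≈ Y · 2.3131

Percentage change = ((1 + 0.15)^6 − 1) × 100% ≈ 131.3%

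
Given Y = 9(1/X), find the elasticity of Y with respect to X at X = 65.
Elasticity = -1

Elasticity = (dY/dX) · (X/Y)

dY/dX = -9/X²
At X = 65: dY/dX = -9/4225, Y = 9/65

Elasticity = (-9/4225) · (65 / (9/65)) = -1

Interpretation: for a small percentage change in X, the percentage change in Y is approximately -1.00 times as large.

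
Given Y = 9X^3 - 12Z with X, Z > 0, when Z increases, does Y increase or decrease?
Y decreases

Taking the partial derivative:
∂Y/∂Z = -12

∂Y/∂Z = -12 < 0 (assuming positive values)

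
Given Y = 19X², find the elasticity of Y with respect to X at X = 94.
Elasticity = 2

Elasticity = (dY/dX) · (X/Y)

dY/dX = 38·X
At X = 94: dY/dX = 3572, Y = 167884

Elasticity = 3572 · (94 / 167884) = 2

Interpretation: for a small percentage change in X, the percentage change in Y is approximately 2.00 times as large.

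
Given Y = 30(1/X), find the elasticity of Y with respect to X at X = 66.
Elasticity = -1

Elasticity = (dY/dX) · (X/Y)

dY/dX = -30/X²
At X = 66: dY/dX = -5/726, Y = 5/11

Elasticity = (-5/726) · (66 / (5/11)) = -1

Interpretation: for a small percentage change in X, the percentage change in Y is approximately -1.00 times as large.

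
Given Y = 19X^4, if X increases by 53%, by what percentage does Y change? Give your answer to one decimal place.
448.0%

For Y = 19X^4:
If X → X(1 + 0.53)
Then Y → Y · (1 + 0.53)^4
     ≈ Y · 5.4798

Percentage change = ((1 + 0.53)^4 − 1) × 100% ≈ 448.0%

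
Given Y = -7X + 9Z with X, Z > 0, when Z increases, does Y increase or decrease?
Y increases

Taking the partial derivative:
∂Y/∂Z = 9

∂Y/∂Z = 9 > 0 (assuming positive values)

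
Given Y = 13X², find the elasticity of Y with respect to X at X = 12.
Elasticity = 2

Elasticity = (dY/dX) · (X/Y)

dY/dX = 26·X
At X = 12: dY/dX = 312, Y = 1872

Elasticity = 312 · (12 / 1872) = 2

Interpretation: for a small percentage change in X, the percentage change in Y is approximately 2.00 times as large.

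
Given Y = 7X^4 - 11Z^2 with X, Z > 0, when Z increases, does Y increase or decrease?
Y decreases

Taking the partial derivative:
∂Y/∂Z = -22Z

∂Y/∂Z = -22Z < 0 (assuming positive values)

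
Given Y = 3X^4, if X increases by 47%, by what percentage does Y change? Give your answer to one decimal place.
366.9%

For Y = 3X^4:
If X → X(1 + 0.47)
Then Y → Y · (1 + 0.47)^4
     ≈ Y · 4.6695

Percentage change = ((1 + 0.47)^4 − 1) × 100% ≈ 366.9%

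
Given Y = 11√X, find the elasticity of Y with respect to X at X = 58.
Elasticity = 1/2

Elasticity = (dY/dX) · (X/Y)

dY/dX = 11/(2·√X)
At X = 58: dY/dX = 11·√58/116, Y = 11·√58

Elasticity = (11·√58/116) · (58 / (11·√58)) = 1/2

Interpretation: for a small percentage change in X, the percentage change in Y is approximately 0.50 times as large.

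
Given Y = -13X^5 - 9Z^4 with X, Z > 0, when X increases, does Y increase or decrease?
Y decreases

Taking the partial derivative:
∂Y/∂X = -65X^4

∂Y/∂X = -65X^4 < 0 (assuming positive values)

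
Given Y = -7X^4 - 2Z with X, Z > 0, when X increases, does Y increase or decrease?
Y decreases

Taking the partial derivative:
∂Y/∂X = -28X^3

∂Y/∂X = -28X^3 < 0 (assuming positive values)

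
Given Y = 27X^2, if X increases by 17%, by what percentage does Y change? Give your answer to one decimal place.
36.9%

For Y = 27X^2:
If X → X(1 + 0.17)
Then Y → Y · (1 + 0.17)^2
     = Y · 1.3689

Percentage change = ((1 + 0.17)^2 − 1) × 100% ≈ 36.9%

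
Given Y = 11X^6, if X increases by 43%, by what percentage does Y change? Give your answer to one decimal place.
755.1%

For Y = 11X^6:
If X → X(1 + 0.43)
Then Y → Y · (1 + 0.43)^6
     ≈ Y · 8.5510

Percentage change = ((1 + 0.43)^6 − 1) × 100% ≈ 755.1%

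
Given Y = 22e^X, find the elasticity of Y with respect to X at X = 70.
Elasticity = 70

Elasticity = (dY/dX) · (X/Y)

dY/dX = 22·e^X
At X = 70: dY/dX = 22·e^70, Y = 22·e^70

Elasticity = (22·e^70) · (70 / (22·e^70)) = 70

Interpretation: for a small percentage change in X, the percentage change in Y is approximately 70.00 times as large.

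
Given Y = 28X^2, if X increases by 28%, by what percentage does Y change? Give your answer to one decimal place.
63.8%

For Y = 28X^2:
If X → X(1 + 0.28)
Then Y → Y · (1 + 0.28)^2
     = Y · 1.6384

Percentage change = ((1 + 0.28)^2 − 1) × 100% ≈ 63.8%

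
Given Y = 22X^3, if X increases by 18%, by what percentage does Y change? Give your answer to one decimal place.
64.3%

For Y = 22X^3:
If X → X(1 + 0.18)
Then Y → Y · (1 + 0.18)^3
     ≈ Y · 1.6430

Percentage change = ((1 + 0.18)^3 − 1) × 100% ≈ 64.3%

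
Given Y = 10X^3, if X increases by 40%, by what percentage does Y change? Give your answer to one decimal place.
174.4%

For Y = 10X^3:
If X → X(1 + 0.4)
Then Y → Y · (1 + 0.4)^3
     = Y · 2.7440

Percentage change = ((1 + 0.4)^3 − 1) × 100% = 174.4%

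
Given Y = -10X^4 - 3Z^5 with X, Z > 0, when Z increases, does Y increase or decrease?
Y decreases

Taking the partial derivative:
∂Y/∂Z = -15Z^4

∂Y/∂Z = -15Z^4 < 0 (assuming positive values)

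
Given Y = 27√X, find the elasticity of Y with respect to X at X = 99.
Elasticity = 1/2

Elasticity = (dY/dX) · (X/Y)

dY/dX = 27/(2·√X)
At X = 99: dY/dX = 9·√11/22, Y = 81·√11

Elasticity = (9·√11/22) · (99 / (81·√11)) = 1/2

Interpretation: for a small percentage change in X, the percentage change in Y is approximately 0.50 times as large.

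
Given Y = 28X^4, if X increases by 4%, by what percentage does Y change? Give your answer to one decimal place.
17.0%

For Y = 28X^4:
If X → X(1 + 0.04)
Then Y → Y · (1 + 0.04)^4
     ≈ Y · 1.1699

Percentage change = ((1 + 0.04)^4 − 1) × 100% ≈ 17.0%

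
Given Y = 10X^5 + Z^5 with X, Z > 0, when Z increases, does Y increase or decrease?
Y increases

Taking the partial derivative:
∂Y/∂Z = 5Z^4

∂Y/∂Z = 5Z^4 > 0 (assuming positive values)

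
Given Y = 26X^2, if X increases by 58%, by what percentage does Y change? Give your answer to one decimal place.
149.6%

For Y = 26X^2:
If X → X(1 + 0.58)
Then Y → Y · (1 + 0.58)^2
     = Y · 2.4964

Percentage change = ((1 + 0.58)^2 − 1) × 100% ≈ 149.6%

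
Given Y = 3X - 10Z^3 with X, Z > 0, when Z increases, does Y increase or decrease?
Y decreases

Taking the partial derivative:
∂Y/∂Z = -30Z^2

∂Y/∂Z = -30Z^2 < 0 (assuming positive values)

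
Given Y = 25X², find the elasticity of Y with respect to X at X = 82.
Elasticity = 2

Elasticity = (dY/dX) · (X/Y)

dY/dX = 50·X
At X = 82: dY/dX = 4100, Y = 168100

Elasticity = 4100 · (82 / 168100) = 2

Interpretation: for a small percentage change in X, the percentage change in Y is approximately 2.00 times as large.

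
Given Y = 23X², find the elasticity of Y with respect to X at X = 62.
Elasticity = 2

Elasticity = (dY/dX) · (X/Y)

dY/dX = 46·X
At X = 62: dY/dX = 2852, Y = 88412

Elasticity = 2852 · (62 / 88412) = 2

Interpretation: for a small percentage change in X, the percentage change in Y is approximately 2.00 times as large.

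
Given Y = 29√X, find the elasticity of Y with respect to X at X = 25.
Elasticity = 1/2

Elasticity = (dY/dX) · (X/Y)

dY/dX = 29/(2·√X)
At X = 25: dY/dX = 29/10, Y = 145

Elasticity = (29/10) · (25 / 145) = 1/2

Interpretation: for a small percentage change in X, the percentage change in Y is approximately 0.50 times as large.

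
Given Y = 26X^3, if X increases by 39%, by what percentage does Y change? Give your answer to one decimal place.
168.6%

For Y = 26X^3:
If X → X(1 + 0.39)
Then Y → Y · (1 + 0.39)^3
     ≈ Y · 2.6856

Percentage change = ((1 + 0.39)^3 − 1) × 100% ≈ 168.6%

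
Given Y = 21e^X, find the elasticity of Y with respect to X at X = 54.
Elasticity = 54

Elasticity = (dY/dX) · (X/Y)

dY/dX = 21·e^X
At X = 54: dY/dX = 21·e^54, Y = 21·e^54

Elasticity = (21·e^54) · (54 / (21·e^54)) = 54

Interpretation: for a small percentage change in X, the percentage change in Y is approximately 54.00 times as large.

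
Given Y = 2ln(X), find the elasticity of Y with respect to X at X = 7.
Elasticity = 1/ln(7) ≈ 0.5139

Elasticity = (dY/dX) · (X/Y)

dY/dX = 2/X
At X = 7: dY/dX = 2/7, Y = 2·ln(7)

Elasticity = (2/7) · (7 / (2·ln(7))) = 1/ln(7) ≈ 0.5139

Interpretation: for a small percentage change in X, the percentage change in Y is approximately 0.51 times as large.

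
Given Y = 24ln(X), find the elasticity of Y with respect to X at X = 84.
Elasticity = 1/ln(84) ≈ 0.2257

Elasticity = (dY/dX) · (X/Y)

dY/dX = 24/X
At X = 84: dY/dX = 2/7, Y = 24·ln(84)

Elasticity = (2/7) · (84 / (24·ln(84))) = 1/ln(84) ≈ 0.2257

Interpretation: for a small percentage change in X, the percentage change in Y is approximately 0.23 times as large.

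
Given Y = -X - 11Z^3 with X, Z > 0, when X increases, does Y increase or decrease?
Y decreases

Taking the partial derivative:
∂Y/∂X = -1

∂Y/∂X = -1 < 0 (assuming positive values)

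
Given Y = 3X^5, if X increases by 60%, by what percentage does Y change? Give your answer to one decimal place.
948.6%

For Y = 3X^5:
If X → X(1 + 0.6)
Then Y → Y · (1 + 0.6)^5
     ≈ Y · 10.4858

Percentage change = ((1 + 0.6)^5 − 1) × 100% ≈ 948.6%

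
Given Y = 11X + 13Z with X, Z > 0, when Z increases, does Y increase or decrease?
Y increases

Taking the partial derivative:
∂Y/∂Z = 13

∂Y/∂Z = 13 > 0 (assuming positive values)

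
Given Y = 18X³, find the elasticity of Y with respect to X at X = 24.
Elasticity = 3

Elasticity = (dY/dX) · (X/Y)

dY/dX = 54·X²
At X = 24: dY/dX = 31104, Y = 248832

Elasticity = 31104 · (24 / 248832) = 3

Interpretation: for a small percentage change in X, the percentage change in Y is approximately 3.00 times as large.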